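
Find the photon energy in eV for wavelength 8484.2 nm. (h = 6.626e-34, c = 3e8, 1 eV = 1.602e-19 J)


E = hc/lambda = 6.626e-34 * 3e8 / 8.484e-06 = 2.343e-20 J = 0.1463 eV

0.1463 eV


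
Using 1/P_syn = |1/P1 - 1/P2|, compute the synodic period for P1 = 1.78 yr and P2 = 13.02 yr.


1/P_syn = |1/P1 - 1/P2| = |1/1.78 - 1/13.02| => P_syn = 2.0619

2.0619 years


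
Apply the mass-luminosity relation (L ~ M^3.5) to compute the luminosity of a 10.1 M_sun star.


L/L_sun = (M/M_sun)^3.5 = 10.1^3.5 = 3274.3478

3274.3478 L_sun


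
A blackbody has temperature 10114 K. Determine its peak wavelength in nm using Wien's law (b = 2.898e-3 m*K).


lam_max = b / T = 2.898e-3 / 10114 = 2.865e-07 m = 286.5335 nm

286.5335 nm


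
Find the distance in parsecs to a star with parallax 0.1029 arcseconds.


d = 1/p = 1/0.1029 = 9.7182

9.7182 pc


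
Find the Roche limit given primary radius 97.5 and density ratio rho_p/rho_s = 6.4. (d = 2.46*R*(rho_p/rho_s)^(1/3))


d_Roche = 2.46 * 97.5 * 6.4^(1/3) = 445.314

445.314


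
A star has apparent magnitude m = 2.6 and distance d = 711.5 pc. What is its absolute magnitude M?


M = m - 5*log10(d) + 5 = 2.6 - 5*log10(711.5) + 5 = -6.6609

-6.6609


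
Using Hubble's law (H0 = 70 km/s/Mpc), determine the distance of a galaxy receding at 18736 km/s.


d = v / H0 = 18736 / 70 = 267.6571

267.6571 Mpc


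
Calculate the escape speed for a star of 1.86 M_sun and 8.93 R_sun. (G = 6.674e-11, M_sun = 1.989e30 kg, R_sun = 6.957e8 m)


M = 1.86 * 1.989e30 kg = 3.69954e+30 kg; R = 8.93 * 6.957e8 m = 6.212601e+09 m. v_esc = sqrt(2GM/R) = sqrt(2 * 6.674e-11 * 3.69954e+30 / 6.212601e+09) = 281932.5579

281932.5579 m/s


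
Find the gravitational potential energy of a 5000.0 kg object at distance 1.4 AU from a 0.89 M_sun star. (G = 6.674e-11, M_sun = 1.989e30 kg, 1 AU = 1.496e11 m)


M = 0.89 * 1.989e30 kg = 1.77021e+30 kg; r = 1.4 AU * 1.496e11 m/AU = 2.0944e+11 m. U = -GM*m/r = -(6.674e-11 * 1.77021e+30 * 5000.0) / 2.0944e+11 = -2.820e+12

-2.820e+12 J


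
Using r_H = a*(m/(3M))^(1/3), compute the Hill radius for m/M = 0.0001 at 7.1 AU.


r_H = a * (m/3M)^(1/3) = 7.1 * (0.0001/3)^(1/3) = 0.2285

0.2285 AU


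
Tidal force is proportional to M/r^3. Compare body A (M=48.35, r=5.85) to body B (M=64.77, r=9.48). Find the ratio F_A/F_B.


Ratio = (M1/r1^3) / (M2/r2^3) = (48.35/5.85^3) / (64.77/9.48^3) = 3.1767

3.1767


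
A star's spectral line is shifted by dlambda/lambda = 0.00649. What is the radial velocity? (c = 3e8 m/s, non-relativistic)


v = (dlambda/lambda) * c = 0.00649 * 3e8 = 1.947e+06

1.947e+06 m/s


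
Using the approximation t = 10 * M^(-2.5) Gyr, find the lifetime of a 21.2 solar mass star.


t = 10 * M^(-2.5) = 10 * 21.2^(-2.5) = 0.0048

0.0048 Gyr


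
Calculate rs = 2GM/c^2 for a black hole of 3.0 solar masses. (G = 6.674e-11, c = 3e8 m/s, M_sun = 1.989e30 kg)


M = 3.0 * 1.989e30 kg = 5.967e+30 kg. rs = 2GM/c^2 = 2 * 6.674e-11 * 5.967e+30 / (3e8)^2 = 8849.724

8849.724 m


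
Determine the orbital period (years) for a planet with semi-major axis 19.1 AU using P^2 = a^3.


P = a^(3/2) = 19.1^1.5 = 83.4738

83.4738 years


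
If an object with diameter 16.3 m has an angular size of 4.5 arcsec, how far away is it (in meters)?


D = size / theta_rad, theta_rad = 4.5 * pi/(180*3600) = 2.182e-05, D = 747136.9649

747136.9649 m


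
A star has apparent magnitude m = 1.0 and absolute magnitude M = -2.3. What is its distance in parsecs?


d = 10^((m - M + 5)/5) = 10^((1.0 - -2.3 + 5)/5) = 45.7088

45.7088 pc


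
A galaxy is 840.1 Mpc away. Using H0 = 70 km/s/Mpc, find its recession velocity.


v = H0 * d = 70 * 840.1 = 58807.0

58807.0 km/s


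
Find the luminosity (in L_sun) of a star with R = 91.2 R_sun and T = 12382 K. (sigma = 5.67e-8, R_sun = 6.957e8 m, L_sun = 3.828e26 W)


R = 91.2 * 6.957e8 m = 6.344784e+10 m. L = 4*pi*R^2*sigma*T^4 = 4*pi*(6.344784e+10)^2 * 5.67e-8 * 12382^4 = 6.742016406e+31 W. L/L_sun = 6.742016406e+31 / 3.828e26 = 176123.7306

176123.7306 L_sun


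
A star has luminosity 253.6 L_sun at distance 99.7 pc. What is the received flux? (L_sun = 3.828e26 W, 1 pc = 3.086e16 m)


F = L / (4*pi*d^2) = 9.708e+28 / (4*pi*(3.077e+18)^2) = 8.161e-10

8.161e-10 W/m^2


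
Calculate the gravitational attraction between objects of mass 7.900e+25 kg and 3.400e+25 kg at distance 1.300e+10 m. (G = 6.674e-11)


F = G*m1*m2/r^2 = 6.674e-11 * 7.900e+25 * 3.400e+25 / (1.300e+10)^2 = 6.674e-11 * 2.686e+51 / 1.690e+20 = 1.061e+21

1.061e+21 N


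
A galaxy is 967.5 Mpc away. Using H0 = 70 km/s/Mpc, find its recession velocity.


v = H0 * d = 70 * 967.5 = 67725.0

67725.0 km/s


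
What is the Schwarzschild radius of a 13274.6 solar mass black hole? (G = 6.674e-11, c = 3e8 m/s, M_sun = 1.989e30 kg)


M = 13274.6 * 1.989e30 kg = 2.64031794e+34 kg. rs = 2GM/c^2 = 2 * 6.674e-11 * 2.64031794e+34 / (3e8)^2 = 3.916e+07

3.916e+07 m


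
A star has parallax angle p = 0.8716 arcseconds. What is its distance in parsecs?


d = 1/p = 1/0.8716 = 1.1473

1.1473 pc


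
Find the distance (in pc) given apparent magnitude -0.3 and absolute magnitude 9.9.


d = 10^((m - M + 5)/5) = 10^((-0.3 - 9.9 + 5)/5) = 0.0912

0.0912 pc


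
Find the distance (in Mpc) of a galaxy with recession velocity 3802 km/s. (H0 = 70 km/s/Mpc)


d = v / H0 = 3802 / 70 = 54.3143

54.3143 Mpc


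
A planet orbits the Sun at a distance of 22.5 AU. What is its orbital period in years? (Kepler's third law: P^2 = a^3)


P = a^(3/2) = 22.5^1.5 = 106.7269

106.7269 years


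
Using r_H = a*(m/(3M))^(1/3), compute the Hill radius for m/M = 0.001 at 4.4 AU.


r_H = a * (m/3M)^(1/3) = 4.4 * (0.001/3)^(1/3) = 0.3051

0.3051 AU


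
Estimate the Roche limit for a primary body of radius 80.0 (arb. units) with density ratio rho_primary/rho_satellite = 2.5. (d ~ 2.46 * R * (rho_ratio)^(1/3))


d_Roche = 2.46 * 80.0 * 2.5^(1/3) = 267.0987

267.0987


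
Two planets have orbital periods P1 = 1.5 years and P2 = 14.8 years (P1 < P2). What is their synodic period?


1/P_syn = |1/P1 - 1/P2| = |1/1.5 - 1/14.8| => P_syn = 1.6692

1.6692 years


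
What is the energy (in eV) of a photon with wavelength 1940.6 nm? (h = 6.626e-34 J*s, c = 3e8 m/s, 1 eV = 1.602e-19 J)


E = hc/lambda = 6.626e-34 * 3e8 / 1.941e-06 = 1.024e-19 J = 0.6394 eV

0.6394 eV


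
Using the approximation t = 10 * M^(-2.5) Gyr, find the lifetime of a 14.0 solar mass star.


t = 10 * M^(-2.5) = 10 * 14.0^(-2.5) = 0.0136

0.0136 Gyr


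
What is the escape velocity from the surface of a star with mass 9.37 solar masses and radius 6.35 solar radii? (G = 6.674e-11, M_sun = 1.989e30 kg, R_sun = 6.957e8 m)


M = 9.37 * 1.989e30 kg = 1.863693e+31 kg; R = 6.35 * 6.957e8 m = 4.417695e+09 m. v_esc = sqrt(2GM/R) = sqrt(2 * 6.674e-11 * 1.863693e+31 / 4.417695e+09) = 750407.9418

750407.9418 m/s


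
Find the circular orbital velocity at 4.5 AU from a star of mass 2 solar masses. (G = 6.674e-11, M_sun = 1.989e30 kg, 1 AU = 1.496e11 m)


v = sqrt(GM/r) = sqrt(6.674e-11 * 3.978e+30 / 6.732e+11) = 19858.8199

19858.8199 m/s


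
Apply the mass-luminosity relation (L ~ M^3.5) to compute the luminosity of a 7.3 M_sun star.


L/L_sun = (M/M_sun)^3.5 = 7.3^3.5 = 1051.0661

1051.0661 L_sun


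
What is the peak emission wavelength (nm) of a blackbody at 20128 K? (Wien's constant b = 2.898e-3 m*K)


lam_max = b / T = 2.898e-3 / 20128 = 1.440e-07 m = 143.9785 nm

143.9785 nm


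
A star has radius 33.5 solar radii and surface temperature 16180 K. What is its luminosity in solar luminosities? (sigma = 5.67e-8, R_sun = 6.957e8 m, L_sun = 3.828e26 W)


R = 33.5 * 6.957e8 m = 2.330595e+10 m. L = 4*pi*R^2*sigma*T^4 = 4*pi*(2.330595e+10)^2 * 5.67e-8 * 16180^4 = 2.652409733e+31 W. L/L_sun = 2.652409733e+31 / 3.828e26 = 69289.7004

69289.7004 L_sun


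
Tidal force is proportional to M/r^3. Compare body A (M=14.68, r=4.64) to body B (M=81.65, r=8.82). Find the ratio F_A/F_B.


Ratio = (M1/r1^3) / (M2/r2^3) = (14.68/4.64^3) / (81.65/8.82^3) = 1.2349

1.2349


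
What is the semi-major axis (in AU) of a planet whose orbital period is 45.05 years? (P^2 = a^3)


a = P^(2/3) = 45.05^(2/3) = 12.6609

12.6609 AU


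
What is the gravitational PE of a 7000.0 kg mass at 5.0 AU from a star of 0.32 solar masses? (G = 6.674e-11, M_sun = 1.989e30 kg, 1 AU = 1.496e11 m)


M = 0.32 * 1.989e30 kg = 6.3648e+29 kg; r = 5.0 AU * 1.496e11 m/AU = 7.48e+11 m. U = -GM*m/r = -(6.674e-11 * 6.3648e+29 * 7000.0) / 7.48e+11 = -3.975e+11

-3.975e+11 J


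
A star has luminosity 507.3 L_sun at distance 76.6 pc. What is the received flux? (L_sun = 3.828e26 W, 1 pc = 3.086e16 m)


F = L / (4*pi*d^2) = 1.942e+29 / (4*pi*(2.364e+18)^2) = 2.766e-09

2.766e-09 W/m^2


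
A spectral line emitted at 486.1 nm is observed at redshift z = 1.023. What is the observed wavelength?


lam_obs = lam_emit * (1 + z) = 486.1 * (1 + 1.023) = 983.3803

983.3803 nm


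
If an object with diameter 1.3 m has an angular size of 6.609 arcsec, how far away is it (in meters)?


D = size / theta_rad, theta_rad = 6.609 * pi/(180*3600) = 3.204e-05, D = 40572.5901

40572.5901 m


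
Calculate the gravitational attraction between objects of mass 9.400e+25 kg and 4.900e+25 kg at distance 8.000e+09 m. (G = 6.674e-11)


F = G*m1*m2/r^2 = 6.674e-11 * 9.400e+25 * 4.900e+25 / (8.000e+09)^2 = 6.674e-11 * 4.606e+51 / 6.400e+19 = 4.803e+21

4.803e+21 N


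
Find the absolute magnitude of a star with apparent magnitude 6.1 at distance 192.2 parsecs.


M = m - 5*log10(d) + 5 = 6.1 - 5*log10(192.2) + 5 = -0.3188

-0.3188


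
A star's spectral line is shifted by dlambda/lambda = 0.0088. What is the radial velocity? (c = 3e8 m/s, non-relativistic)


v = (dlambda/lambda) * c = 0.0088 * 3e8 = 2.640e+06

2.640e+06 m/s


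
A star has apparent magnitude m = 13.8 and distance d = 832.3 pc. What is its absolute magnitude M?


M = m - 5*log10(d) + 5 = 13.8 - 5*log10(832.3) + 5 = 4.1986

4.1986


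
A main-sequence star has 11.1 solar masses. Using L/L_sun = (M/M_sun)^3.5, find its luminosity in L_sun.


L/L_sun = (M/M_sun)^3.5 = 11.1^3.5 = 4556.49

4556.49 L_sun


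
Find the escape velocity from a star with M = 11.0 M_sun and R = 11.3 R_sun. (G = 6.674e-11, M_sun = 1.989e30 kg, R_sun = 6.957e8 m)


M = 11.0 * 1.989e30 kg = 2.1879e+31 kg; R = 11.3 * 6.957e8 m = 7.86141e+09 m. v_esc = sqrt(2GM/R) = sqrt(2 * 6.674e-11 * 2.1879e+31 / 7.86141e+09) = 609497.0525

609497.0525 m/s


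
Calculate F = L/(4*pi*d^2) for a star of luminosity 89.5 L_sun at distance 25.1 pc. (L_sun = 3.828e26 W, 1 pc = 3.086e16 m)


F = L / (4*pi*d^2) = 3.426e+28 / (4*pi*(7.746e+17)^2) = 4.544e-09

4.544e-09 W/m^2


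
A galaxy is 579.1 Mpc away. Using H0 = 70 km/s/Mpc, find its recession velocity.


v = H0 * d = 70 * 579.1 = 40537.0

40537.0 km/s


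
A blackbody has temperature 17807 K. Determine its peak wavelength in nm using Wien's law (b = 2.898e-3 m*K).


lam_max = b / T = 2.898e-3 / 17807 = 1.627e-07 m = 162.745 nm

162.745 nm


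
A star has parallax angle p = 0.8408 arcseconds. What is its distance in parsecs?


d = 1/p = 1/0.8408 = 1.1893

1.1893 pc


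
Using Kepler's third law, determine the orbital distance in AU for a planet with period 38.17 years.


a = P^(2/3) = 38.17^(2/3) = 11.3366

11.3366 AU


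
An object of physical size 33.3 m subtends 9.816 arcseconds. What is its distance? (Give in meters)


D = size / theta_rad, theta_rad = 9.816 * pi/(180*3600) = 4.759e-05, D = 699736.965

699736.965 m


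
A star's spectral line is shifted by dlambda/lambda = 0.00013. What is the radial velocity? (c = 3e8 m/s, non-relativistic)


v = (dlambda/lambda) * c = 0.00013 * 3e8 = 39000.0

39000.0 m/s


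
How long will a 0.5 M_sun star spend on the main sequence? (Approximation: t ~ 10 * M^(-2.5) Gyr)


t = 10 * M^(-2.5) = 10 * 0.5^(-2.5) = 56.5685

56.5685 Gyr


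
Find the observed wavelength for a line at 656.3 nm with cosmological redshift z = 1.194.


lam_obs = lam_emit * (1 + z) = 656.3 * (1 + 1.194) = 1439.9222

1439.9222 nm


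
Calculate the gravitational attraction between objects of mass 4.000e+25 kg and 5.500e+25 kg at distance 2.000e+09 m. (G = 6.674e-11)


F = G*m1*m2/r^2 = 6.674e-11 * 4.000e+25 * 5.500e+25 / (2.000e+09)^2 = 6.674e-11 * 2.200e+51 / 4.000e+18 = 3.671e+22

3.671e+22 N


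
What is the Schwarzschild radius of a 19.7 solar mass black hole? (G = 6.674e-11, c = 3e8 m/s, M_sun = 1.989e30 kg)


M = 19.7 * 1.989e30 kg = 3.91833e+31 kg. rs = 2GM/c^2 = 2 * 6.674e-11 * 3.91833e+31 / (3e8)^2 = 58113.1876

58113.1876 m


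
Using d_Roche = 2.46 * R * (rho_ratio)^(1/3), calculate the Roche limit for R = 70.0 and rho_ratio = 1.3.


d_Roche = 2.46 * 70.0 * 1.3^(1/3) = 187.9379

187.9379


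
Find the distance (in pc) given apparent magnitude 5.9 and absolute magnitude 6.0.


d = 10^((m - M + 5)/5) = 10^((5.9 - 6.0 + 5)/5) = 9.5499

9.5499 pc


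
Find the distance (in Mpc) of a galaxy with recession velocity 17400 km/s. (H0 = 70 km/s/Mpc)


d = v / H0 = 17400 / 70 = 248.5714

248.5714 Mpc


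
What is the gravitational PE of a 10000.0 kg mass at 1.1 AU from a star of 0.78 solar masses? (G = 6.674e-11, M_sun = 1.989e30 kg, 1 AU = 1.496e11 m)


M = 0.78 * 1.989e30 kg = 1.55142e+30 kg; r = 1.1 AU * 1.496e11 m/AU = 1.6456e+11 m. U = -GM*m/r = -(6.674e-11 * 1.55142e+30 * 10000.0) / 1.6456e+11 = -6.292e+12

-6.292e+12 J


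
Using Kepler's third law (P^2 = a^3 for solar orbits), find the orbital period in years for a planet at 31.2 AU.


P = a^(3/2) = 31.2^1.5 = 174.2737

174.2737 years


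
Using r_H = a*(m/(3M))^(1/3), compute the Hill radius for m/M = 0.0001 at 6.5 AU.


r_H = a * (m/3M)^(1/3) = 6.5 * (0.0001/3)^(1/3) = 0.2092

0.2092 AU


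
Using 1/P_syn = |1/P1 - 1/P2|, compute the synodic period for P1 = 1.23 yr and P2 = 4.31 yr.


1/P_syn = |1/P1 - 1/P2| = |1/1.23 - 1/4.31| => P_syn = 1.7212

1.7212 years


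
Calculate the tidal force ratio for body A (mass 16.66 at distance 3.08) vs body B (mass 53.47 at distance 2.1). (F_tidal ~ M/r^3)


Ratio = (M1/r1^3) / (M2/r2^3) = (16.66/3.08^3) / (53.47/2.1^3) = 0.0988

0.0988


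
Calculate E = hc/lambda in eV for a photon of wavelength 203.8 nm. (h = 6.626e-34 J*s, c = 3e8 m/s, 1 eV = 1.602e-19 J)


E = hc/lambda = 6.626e-34 * 3e8 / 2.038e-07 = 9.754e-19 J = 6.0884 eV

6.0884 eV


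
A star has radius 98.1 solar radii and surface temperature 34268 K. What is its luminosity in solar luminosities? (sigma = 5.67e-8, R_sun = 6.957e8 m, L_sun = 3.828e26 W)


R = 98.1 * 6.957e8 m = 6.824817e+10 m. L = 4*pi*R^2*sigma*T^4 = 4*pi*(6.824817e+10)^2 * 5.67e-8 * 34268^4 = 4.57646323e+33 W. L/L_sun = 4.57646323e+33 / 3.828e26 = 1.196e+07

1.196e+07 L_sun


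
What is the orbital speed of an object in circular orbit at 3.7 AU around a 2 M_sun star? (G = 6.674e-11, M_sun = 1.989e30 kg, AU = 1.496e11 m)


v = sqrt(GM/r) = sqrt(6.674e-11 * 3.978e+30 / 5.535e+11) = 21900.7421

21900.7421 m/s


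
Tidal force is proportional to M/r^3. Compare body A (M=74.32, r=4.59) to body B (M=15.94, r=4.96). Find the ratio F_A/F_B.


Ratio = (M1/r1^3) / (M2/r2^3) = (74.32/4.59^3) / (15.94/4.96^3) = 5.8833

5.8833


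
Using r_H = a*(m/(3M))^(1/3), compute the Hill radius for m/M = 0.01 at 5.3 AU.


r_H = a * (m/3M)^(1/3) = 5.3 * (0.01/3)^(1/3) = 0.7917

0.7917 AU


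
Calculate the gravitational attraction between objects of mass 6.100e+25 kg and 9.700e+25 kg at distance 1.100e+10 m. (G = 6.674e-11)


F = G*m1*m2/r^2 = 6.674e-11 * 6.100e+25 * 9.700e+25 / (1.100e+10)^2 = 6.674e-11 * 5.917e+51 / 1.210e+20 = 3.264e+21

3.264e+21 N


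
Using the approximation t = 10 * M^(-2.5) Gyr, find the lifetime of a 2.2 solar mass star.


t = 10 * M^(-2.5) = 10 * 2.2^(-2.5) = 1.393

1.393 Gyr


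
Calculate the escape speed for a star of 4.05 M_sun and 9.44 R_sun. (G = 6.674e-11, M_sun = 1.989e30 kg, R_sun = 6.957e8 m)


M = 4.05 * 1.989e30 kg = 8.05545e+30 kg; R = 9.44 * 6.957e8 m = 6.567408e+09 m. v_esc = sqrt(2GM/R) = sqrt(2 * 6.674e-11 * 8.05545e+30 / 6.567408e+09) = 404628.0661

404628.0661 m/s


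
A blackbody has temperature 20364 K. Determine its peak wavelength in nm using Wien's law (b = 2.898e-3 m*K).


lam_max = b / T = 2.898e-3 / 20364 = 1.423e-07 m = 142.31 nm

142.31 nm


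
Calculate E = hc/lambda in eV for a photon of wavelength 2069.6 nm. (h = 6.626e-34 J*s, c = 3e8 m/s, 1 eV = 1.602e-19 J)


E = hc/lambda = 6.626e-34 * 3e8 / 2.070e-06 = 9.605e-20 J = 0.5995 eV

0.5995 eV


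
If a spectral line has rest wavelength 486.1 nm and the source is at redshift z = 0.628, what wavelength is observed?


lam_obs = lam_emit * (1 + z) = 486.1 * (1 + 0.628) = 791.3708

791.3708 nm


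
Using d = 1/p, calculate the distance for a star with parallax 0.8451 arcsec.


d = 1/p = 1/0.8451 = 1.1833

1.1833 pc


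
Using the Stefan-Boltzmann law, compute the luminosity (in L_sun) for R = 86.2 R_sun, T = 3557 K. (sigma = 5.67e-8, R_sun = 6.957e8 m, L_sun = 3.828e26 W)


R = 86.2 * 6.957e8 m = 5.996934e+10 m. L = 4*pi*R^2*sigma*T^4 = 4*pi*(5.996934e+10)^2 * 5.67e-8 * 3557^4 = 4.101917506e+29 W. L/L_sun = 4.101917506e+29 / 3.828e26 = 1071.5563

1071.5563 L_sun


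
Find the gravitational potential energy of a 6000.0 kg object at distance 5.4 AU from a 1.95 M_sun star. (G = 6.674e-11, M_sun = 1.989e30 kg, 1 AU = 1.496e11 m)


M = 1.95 * 1.989e30 kg = 3.87855e+30 kg; r = 5.4 AU * 1.496e11 m/AU = 8.0784e+11 m. U = -GM*m/r = -(6.674e-11 * 3.87855e+30 * 6000.0) / 8.0784e+11 = -1.923e+12

-1.923e+12 J


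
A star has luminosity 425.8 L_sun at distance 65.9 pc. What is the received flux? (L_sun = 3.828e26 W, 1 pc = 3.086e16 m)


F = L / (4*pi*d^2) = 1.630e+29 / (4*pi*(2.034e+18)^2) = 3.136e-09

3.136e-09 W/m^2


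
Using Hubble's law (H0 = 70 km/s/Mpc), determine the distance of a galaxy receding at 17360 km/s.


d = v / H0 = 17360 / 70 = 248.0

248.0 Mpc


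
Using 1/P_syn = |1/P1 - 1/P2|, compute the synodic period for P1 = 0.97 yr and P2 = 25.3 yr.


1/P_syn = |1/P1 - 1/P2| = |1/0.97 - 1/25.3| => P_syn = 1.0087

1.0087 years


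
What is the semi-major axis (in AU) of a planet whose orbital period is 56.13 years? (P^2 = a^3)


a = P^(2/3) = 56.13^(2/3) = 14.6599

14.6599 AU


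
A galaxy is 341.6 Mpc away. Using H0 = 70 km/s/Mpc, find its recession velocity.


v = H0 * d = 70 * 341.6 = 23912.0

23912.0 km/s


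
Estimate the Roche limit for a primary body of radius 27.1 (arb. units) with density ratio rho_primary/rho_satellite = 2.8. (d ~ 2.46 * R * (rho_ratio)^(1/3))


d_Roche = 2.46 * 27.1 * 2.8^(1/3) = 93.963

93.963


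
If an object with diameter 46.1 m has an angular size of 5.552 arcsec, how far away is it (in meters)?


D = size / theta_rad, theta_rad = 5.552 * pi/(180*3600) = 2.692e-05, D = 1.713e+06

1.713e+06 m


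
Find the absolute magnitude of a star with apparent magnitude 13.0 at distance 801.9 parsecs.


M = m - 5*log10(d) + 5 = 13.0 - 5*log10(801.9) + 5 = 3.4794

3.4794


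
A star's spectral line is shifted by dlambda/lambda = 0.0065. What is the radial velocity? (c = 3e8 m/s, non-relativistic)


v = (dlambda/lambda) * c = 0.0065 * 3e8 = 1.950e+06

1.950e+06 m/s


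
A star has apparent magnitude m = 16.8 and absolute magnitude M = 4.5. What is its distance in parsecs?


d = 10^((m - M + 5)/5) = 10^((16.8 - 4.5 + 5)/5) = 2884.0315

2884.0315 pc


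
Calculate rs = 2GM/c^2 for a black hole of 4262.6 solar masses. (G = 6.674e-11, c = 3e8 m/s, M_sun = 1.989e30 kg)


M = 4262.6 * 1.989e30 kg = 8.4783114e+33 kg. rs = 2GM/c^2 = 2 * 6.674e-11 * 8.4783114e+33 / (3e8)^2 = 1.257e+07

1.257e+07 m


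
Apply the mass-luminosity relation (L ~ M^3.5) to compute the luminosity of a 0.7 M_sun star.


L/L_sun = (M/M_sun)^3.5 = 0.7^3.5 = 0.287

0.287 L_sun


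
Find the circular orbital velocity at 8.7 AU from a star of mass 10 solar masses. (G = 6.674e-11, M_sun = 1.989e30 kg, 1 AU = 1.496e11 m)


v = sqrt(GM/r) = sqrt(6.674e-11 * 1.989e+31 / 1.302e+12) = 31936.3346

31936.3346 m/s


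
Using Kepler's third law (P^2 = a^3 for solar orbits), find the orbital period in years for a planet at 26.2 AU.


P = a^(3/2) = 26.2^1.5 = 134.1072

134.1072 years


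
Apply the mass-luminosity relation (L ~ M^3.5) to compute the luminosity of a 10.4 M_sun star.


L/L_sun = (M/M_sun)^3.5 = 10.4^3.5 = 3627.5774

3627.5774 L_sun


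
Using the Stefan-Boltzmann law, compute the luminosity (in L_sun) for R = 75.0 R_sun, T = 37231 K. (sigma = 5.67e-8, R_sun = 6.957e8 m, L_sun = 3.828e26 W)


R = 75.0 * 6.957e8 m = 5.21775e+10 m. L = 4*pi*R^2*sigma*T^4 = 4*pi*(5.21775e+10)^2 * 5.67e-8 * 37231^4 = 3.727161929e+33 W. L/L_sun = 3.727161929e+33 / 3.828e26 = 9.737e+06

9.737e+06 L_sun


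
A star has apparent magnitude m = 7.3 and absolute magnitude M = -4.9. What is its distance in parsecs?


d = 10^((m - M + 5)/5) = 10^((7.3 - -4.9 + 5)/5) = 2754.2287

2754.2287 pc


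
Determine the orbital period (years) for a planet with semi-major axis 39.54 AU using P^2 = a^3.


P = a^(3/2) = 39.54^1.5 = 248.6308

248.6308 years


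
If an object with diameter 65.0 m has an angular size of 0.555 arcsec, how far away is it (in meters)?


D = size / theta_rad, theta_rad = 0.555 * pi/(180*3600) = 2.691e-06, D = 2.416e+07

2.416e+07 m


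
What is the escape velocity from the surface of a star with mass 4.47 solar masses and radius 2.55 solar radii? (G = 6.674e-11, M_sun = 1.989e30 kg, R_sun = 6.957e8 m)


M = 4.47 * 1.989e30 kg = 8.89083e+30 kg; R = 2.55 * 6.957e8 m = 1.774035e+09 m. v_esc = sqrt(2GM/R) = sqrt(2 * 6.674e-11 * 8.89083e+30 / 1.774035e+09) = 817896.1431

817896.1431 m/s


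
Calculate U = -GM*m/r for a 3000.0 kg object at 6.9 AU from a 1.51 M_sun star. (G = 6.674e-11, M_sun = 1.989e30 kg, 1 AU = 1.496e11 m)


M = 1.51 * 1.989e30 kg = 3.00339e+30 kg; r = 6.9 AU * 1.496e11 m/AU = 1.03224e+12 m. U = -GM*m/r = -(6.674e-11 * 3.00339e+30 * 3000.0) / 1.03224e+12 = -5.826e+11

-5.826e+11 J


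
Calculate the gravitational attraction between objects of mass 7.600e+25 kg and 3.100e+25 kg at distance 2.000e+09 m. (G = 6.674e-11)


F = G*m1*m2/r^2 = 6.674e-11 * 7.600e+25 * 3.100e+25 / (2.000e+09)^2 = 6.674e-11 * 2.356e+51 / 4.000e+18 = 3.931e+22

3.931e+22 N


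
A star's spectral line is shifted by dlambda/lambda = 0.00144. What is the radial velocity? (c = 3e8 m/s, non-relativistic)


v = (dlambda/lambda) * c = 0.00144 * 3e8 = 432000.0

432000.0 m/s


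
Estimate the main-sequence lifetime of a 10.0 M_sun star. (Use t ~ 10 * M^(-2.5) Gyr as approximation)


t = 10 * M^(-2.5) = 10 * 10.0^(-2.5) = 0.0316

0.0316 Gyr


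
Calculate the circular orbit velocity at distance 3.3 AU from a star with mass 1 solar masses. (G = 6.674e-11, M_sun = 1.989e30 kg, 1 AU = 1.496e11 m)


v = sqrt(GM/r) = sqrt(6.674e-11 * 1.989e+30 / 4.937e+11) = 16397.8808

16397.8808 m/s


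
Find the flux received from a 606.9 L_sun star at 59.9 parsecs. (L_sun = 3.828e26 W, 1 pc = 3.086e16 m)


F = L / (4*pi*d^2) = 2.323e+29 / (4*pi*(1.849e+18)^2) = 5.410e-09

5.410e-09 W/m^2


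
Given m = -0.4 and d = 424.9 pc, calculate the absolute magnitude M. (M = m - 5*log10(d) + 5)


M = m - 5*log10(d) + 5 = -0.4 - 5*log10(424.9) + 5 = -8.5414

-8.5414


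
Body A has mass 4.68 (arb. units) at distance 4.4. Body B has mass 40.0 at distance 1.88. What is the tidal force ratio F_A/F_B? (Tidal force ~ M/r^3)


Ratio = (M1/r1^3) / (M2/r2^3) = (4.68/4.4^3) / (40.0/1.88^3) = 0.0091

0.0091


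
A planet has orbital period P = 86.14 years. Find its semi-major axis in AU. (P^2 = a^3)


a = P^(2/3) = 86.14^(2/3) = 19.5046

19.5046 AU


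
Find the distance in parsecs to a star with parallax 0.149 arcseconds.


d = 1/p = 1/0.149 = 6.7114

6.7114 pc


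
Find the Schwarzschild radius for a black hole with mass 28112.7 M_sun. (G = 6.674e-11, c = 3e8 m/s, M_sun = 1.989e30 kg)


M = 28112.7 * 1.989e30 kg = 5.59161603e+34 kg. rs = 2GM/c^2 = 2 * 6.674e-11 * 5.59161603e+34 / (3e8)^2 = 8.293e+07

8.293e+07 m


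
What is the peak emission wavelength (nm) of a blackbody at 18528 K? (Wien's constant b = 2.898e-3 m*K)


lam_max = b / T = 2.898e-3 / 18528 = 1.564e-07 m = 156.4119 nm

156.4119 nm


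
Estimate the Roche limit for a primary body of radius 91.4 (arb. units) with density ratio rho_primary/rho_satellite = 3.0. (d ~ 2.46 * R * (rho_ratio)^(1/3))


d_Roche = 2.46 * 91.4 * 3.0^(1/3) = 324.2812

324.2812


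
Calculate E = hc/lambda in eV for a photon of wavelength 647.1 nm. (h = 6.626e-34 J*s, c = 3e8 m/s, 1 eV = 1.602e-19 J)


E = hc/lambda = 6.626e-34 * 3e8 / 6.471e-07 = 3.072e-19 J = 1.9175 eV

1.9175 eV


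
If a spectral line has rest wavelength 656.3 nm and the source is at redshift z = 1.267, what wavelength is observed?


lam_obs = lam_emit * (1 + z) = 656.3 * (1 + 1.267) = 1487.8321

1487.8321 nm


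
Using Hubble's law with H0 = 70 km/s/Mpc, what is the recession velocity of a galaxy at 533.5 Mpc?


v = H0 * d = 70 * 533.5 = 37345.0

37345.0 km/s


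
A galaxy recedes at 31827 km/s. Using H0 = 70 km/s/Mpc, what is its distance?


d = v / H0 = 31827 / 70 = 454.6714

454.6714 Mpc


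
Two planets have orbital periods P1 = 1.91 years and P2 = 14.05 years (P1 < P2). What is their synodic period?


1/P_syn = |1/P1 - 1/P2| = |1/1.91 - 1/14.05| => P_syn = 2.2105

2.2105 years


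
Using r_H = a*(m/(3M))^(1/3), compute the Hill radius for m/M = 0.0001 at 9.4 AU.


r_H = a * (m/3M)^(1/3) = 9.4 * (0.0001/3)^(1/3) = 0.3025

0.3025 AU


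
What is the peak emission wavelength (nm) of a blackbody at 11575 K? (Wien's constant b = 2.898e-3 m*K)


lam_max = b / T = 2.898e-3 / 11575 = 2.504e-07 m = 250.3672 nm

250.3672 nm


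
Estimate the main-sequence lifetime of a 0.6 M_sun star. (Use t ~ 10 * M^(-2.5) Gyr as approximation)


t = 10 * M^(-2.5) = 10 * 0.6^(-2.5) = 35.861

35.861 Gyr


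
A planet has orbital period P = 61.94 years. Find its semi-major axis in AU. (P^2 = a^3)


a = P^(2/3) = 61.94^(2/3) = 15.6548

15.6548 AU


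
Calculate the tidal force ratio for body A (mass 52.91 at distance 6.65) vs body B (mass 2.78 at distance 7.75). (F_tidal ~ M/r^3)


Ratio = (M1/r1^3) / (M2/r2^3) = (52.91/6.65^3) / (2.78/7.75^3) = 30.1254

30.1254


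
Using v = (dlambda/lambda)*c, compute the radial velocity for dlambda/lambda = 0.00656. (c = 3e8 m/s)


v = (dlambda/lambda) * c = 0.00656 * 3e8 = 1.968e+06

1.968e+06 m/s


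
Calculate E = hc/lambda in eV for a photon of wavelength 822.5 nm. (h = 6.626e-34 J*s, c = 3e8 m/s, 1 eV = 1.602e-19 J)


E = hc/lambda = 6.626e-34 * 3e8 / 8.225e-07 = 2.417e-19 J = 1.5086 eV

1.5086 eV


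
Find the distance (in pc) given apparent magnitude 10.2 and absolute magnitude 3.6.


d = 10^((m - M + 5)/5) = 10^((10.2 - 3.6 + 5)/5) = 208.9296

208.9296 pc


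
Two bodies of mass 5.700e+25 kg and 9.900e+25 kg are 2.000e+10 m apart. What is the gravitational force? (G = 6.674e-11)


F = G*m1*m2/r^2 = 6.674e-11 * 5.700e+25 * 9.900e+25 / (2.000e+10)^2 = 6.674e-11 * 5.643e+51 / 4.000e+20 = 9.415e+20

9.415e+20 N


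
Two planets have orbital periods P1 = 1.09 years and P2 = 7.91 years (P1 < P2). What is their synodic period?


1/P_syn = |1/P1 - 1/P2| = |1/1.09 - 1/7.91| => P_syn = 1.2642

1.2642 years


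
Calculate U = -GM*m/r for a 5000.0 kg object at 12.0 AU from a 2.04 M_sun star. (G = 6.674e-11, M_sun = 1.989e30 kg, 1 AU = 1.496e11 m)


M = 2.04 * 1.989e30 kg = 4.05756e+30 kg; r = 12.0 AU * 1.496e11 m/AU = 1.7952e+12 m. U = -GM*m/r = -(6.674e-11 * 4.05756e+30 * 5000.0) / 1.7952e+12 = -7.542e+11

-7.542e+11 J


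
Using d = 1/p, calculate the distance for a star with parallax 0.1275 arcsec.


d = 1/p = 1/0.1275 = 7.8431

7.8431 pc


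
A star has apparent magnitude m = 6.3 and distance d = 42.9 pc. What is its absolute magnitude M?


M = m - 5*log10(d) + 5 = 6.3 - 5*log10(42.9) + 5 = 3.1377

3.1377


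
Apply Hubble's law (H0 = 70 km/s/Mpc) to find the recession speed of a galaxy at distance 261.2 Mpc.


v = H0 * d = 70 * 261.2 = 18284.0

18284.0 km/s


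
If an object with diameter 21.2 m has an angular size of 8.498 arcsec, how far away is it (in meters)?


D = size / theta_rad, theta_rad = 8.498 * pi/(180*3600) = 4.120e-05, D = 514569.7685

514569.7685 m


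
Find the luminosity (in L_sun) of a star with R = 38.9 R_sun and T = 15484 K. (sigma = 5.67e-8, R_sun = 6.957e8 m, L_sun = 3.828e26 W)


R = 38.9 * 6.957e8 m = 2.706273e+10 m. L = 4*pi*R^2*sigma*T^4 = 4*pi*(2.706273e+10)^2 * 5.67e-8 * 15484^4 = 2.999637559e+31 W. L/L_sun = 2.999637559e+31 / 3.828e26 = 78360.4378

78360.4378 L_sun


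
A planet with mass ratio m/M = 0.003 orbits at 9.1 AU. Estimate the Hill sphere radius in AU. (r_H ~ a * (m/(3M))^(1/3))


r_H = a * (m/3M)^(1/3) = 9.1 * (0.003/3)^(1/3) = 0.91

0.91 AU


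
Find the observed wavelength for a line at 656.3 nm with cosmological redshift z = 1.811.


lam_obs = lam_emit * (1 + z) = 656.3 * (1 + 1.811) = 1844.8593

1844.8593 nm


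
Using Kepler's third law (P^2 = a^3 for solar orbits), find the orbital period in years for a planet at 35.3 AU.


P = a^(3/2) = 35.3^1.5 = 209.7307

209.7307 years


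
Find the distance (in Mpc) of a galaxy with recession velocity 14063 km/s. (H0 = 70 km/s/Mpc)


d = v / H0 = 14063 / 70 = 200.9

200.9 Mpc


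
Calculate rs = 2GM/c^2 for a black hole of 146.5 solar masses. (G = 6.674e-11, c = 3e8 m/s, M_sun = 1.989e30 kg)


M = 146.5 * 1.989e30 kg = 2.913885e+32 kg. rs = 2GM/c^2 = 2 * 6.674e-11 * 2.913885e+32 / (3e8)^2 = 432161.522

432161.522 m


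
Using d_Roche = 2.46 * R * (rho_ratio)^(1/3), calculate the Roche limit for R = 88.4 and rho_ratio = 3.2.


d_Roche = 2.46 * 88.4 * 3.2^(1/3) = 320.4577

320.4577


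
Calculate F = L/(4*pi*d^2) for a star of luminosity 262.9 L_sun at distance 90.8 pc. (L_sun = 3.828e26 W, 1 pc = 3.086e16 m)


F = L / (4*pi*d^2) = 1.006e+29 / (4*pi*(2.802e+18)^2) = 1.020e-09

1.020e-09 W/m^2


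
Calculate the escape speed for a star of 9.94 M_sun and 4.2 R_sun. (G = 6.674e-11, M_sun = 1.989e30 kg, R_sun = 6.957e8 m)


M = 9.94 * 1.989e30 kg = 1.977066e+31 kg; R = 4.2 * 6.957e8 m = 2.92194e+09 m. v_esc = sqrt(2GM/R) = sqrt(2 * 6.674e-11 * 1.977066e+31 / 2.92194e+09) = 950348.8114

950348.8114 m/s


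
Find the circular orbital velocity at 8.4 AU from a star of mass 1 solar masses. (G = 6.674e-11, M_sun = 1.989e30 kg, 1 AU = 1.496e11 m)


v = sqrt(GM/r) = sqrt(6.674e-11 * 1.989e+30 / 1.257e+12) = 10277.9157

10277.9157 m/s


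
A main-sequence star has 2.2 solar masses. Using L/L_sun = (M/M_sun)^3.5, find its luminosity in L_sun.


L/L_sun = (M/M_sun)^3.5 = 2.2^3.5 = 15.7935

15.7935 L_sun


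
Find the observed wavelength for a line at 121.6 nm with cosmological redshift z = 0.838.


lam_obs = lam_emit * (1 + z) = 121.6 * (1 + 0.838) = 223.5008

223.5008 nm


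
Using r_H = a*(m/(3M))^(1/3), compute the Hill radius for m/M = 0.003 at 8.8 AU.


r_H = a * (m/3M)^(1/3) = 8.8 * (0.003/3)^(1/3) = 0.88

0.88 AU


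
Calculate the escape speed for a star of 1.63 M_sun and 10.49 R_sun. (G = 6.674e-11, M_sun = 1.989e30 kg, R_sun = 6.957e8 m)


M = 1.63 * 1.989e30 kg = 3.24207e+30 kg; R = 10.49 * 6.957e8 m = 7.297893e+09 m. v_esc = sqrt(2GM/R) = sqrt(2 * 6.674e-11 * 3.24207e+30 / 7.297893e+09) = 243512.1006

243512.1006 m/s


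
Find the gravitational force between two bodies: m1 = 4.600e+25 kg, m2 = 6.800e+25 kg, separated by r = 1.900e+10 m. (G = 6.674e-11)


F = G*m1*m2/r^2 = 6.674e-11 * 4.600e+25 * 6.800e+25 / (1.900e+10)^2 = 6.674e-11 * 3.128e+51 / 3.610e+20 = 5.783e+20

5.783e+20 N


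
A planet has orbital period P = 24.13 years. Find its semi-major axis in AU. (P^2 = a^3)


a = P^(2/3) = 24.13^(2/3) = 8.3504

8.3504 AU


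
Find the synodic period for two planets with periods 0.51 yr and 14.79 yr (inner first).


1/P_syn = |1/P1 - 1/P2| = |1/0.51 - 1/14.79| => P_syn = 0.5282

0.5282 years


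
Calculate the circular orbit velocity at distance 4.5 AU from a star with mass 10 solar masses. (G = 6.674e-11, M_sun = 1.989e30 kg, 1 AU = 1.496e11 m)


v = sqrt(GM/r) = sqrt(6.674e-11 * 1.989e+31 / 6.732e+11) = 44405.6712

44405.6712 m/s


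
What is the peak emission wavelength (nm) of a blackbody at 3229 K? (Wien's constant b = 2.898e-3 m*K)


lam_max = b / T = 2.898e-3 / 3229 = 8.975e-07 m = 897.4915 nm

897.4915 nm


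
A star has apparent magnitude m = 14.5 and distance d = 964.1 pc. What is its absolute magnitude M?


M = m - 5*log10(d) + 5 = 14.5 - 5*log10(964.1) + 5 = 4.5794

4.5794


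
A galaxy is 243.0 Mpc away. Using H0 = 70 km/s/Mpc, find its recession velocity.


v = H0 * d = 70 * 243.0 = 17010.0

17010.0 km/s


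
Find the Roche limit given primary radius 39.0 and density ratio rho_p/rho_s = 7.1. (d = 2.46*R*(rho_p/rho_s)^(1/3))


d_Roche = 2.46 * 39.0 * 7.1^(1/3) = 184.3964

184.3964


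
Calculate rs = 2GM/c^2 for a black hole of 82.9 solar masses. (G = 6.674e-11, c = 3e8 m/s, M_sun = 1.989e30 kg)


M = 82.9 * 1.989e30 kg = 1.648881e+32 kg. rs = 2GM/c^2 = 2 * 6.674e-11 * 1.648881e+32 / (3e8)^2 = 244547.3732

244547.3732 m


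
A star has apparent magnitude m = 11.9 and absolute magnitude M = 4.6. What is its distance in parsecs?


d = 10^((m - M + 5)/5) = 10^((11.9 - 4.6 + 5)/5) = 288.4032

288.4032 pc


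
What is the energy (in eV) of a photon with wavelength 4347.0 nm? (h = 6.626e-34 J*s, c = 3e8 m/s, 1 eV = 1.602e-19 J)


E = hc/lambda = 6.626e-34 * 3e8 / 4.347e-06 = 4.573e-20 J = 0.2854 eV

0.2854 eV


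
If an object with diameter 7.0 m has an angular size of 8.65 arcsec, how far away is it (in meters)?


D = size / theta_rad, theta_rad = 8.65 * pi/(180*3600) = 4.194e-05, D = 166919.4964

166919.4964 m


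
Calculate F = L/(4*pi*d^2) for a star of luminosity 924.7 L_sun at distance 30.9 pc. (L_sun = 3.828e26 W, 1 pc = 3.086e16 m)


F = L / (4*pi*d^2) = 3.540e+29 / (4*pi*(9.536e+17)^2) = 3.098e-08

3.098e-08 W/m^2


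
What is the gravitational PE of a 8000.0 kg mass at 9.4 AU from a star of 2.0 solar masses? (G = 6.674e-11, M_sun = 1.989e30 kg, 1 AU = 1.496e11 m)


M = 2.0 * 1.989e30 kg = 3.978e+30 kg; r = 9.4 AU * 1.496e11 m/AU = 1.40624e+12 m. U = -GM*m/r = -(6.674e-11 * 3.978e+30 * 8000.0) / 1.40624e+12 = -1.510e+12

-1.510e+12 J


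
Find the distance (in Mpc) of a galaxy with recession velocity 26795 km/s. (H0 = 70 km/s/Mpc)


d = v / H0 = 26795 / 70 = 382.7857

382.7857 Mpc


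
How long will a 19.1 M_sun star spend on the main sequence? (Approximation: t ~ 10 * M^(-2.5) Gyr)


t = 10 * M^(-2.5) = 10 * 19.1^(-2.5) = 0.0063

0.0063 Gyr


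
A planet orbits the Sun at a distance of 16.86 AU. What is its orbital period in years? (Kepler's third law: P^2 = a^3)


P = a^(3/2) = 16.86^1.5 = 69.2287

69.2287 years


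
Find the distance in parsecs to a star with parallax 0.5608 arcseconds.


d = 1/p = 1/0.5608 = 1.7832

1.7832 pc


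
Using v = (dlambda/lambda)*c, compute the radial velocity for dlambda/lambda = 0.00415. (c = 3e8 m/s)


v = (dlambda/lambda) * c = 0.00415 * 3e8 = 1.245e+06

1.245e+06 m/s


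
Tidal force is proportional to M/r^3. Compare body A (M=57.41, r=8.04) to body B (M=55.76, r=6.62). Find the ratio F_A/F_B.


Ratio = (M1/r1^3) / (M2/r2^3) = (57.41/8.04^3) / (55.76/6.62^3) = 0.5747

0.5747


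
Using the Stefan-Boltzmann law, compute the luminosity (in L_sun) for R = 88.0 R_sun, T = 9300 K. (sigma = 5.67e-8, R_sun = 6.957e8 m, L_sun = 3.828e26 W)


R = 88.0 * 6.957e8 m = 6.12216e+10 m. L = 4*pi*R^2*sigma*T^4 = 4*pi*(6.12216e+10)^2 * 5.67e-8 * 9300^4 = 1.997717473e+31 W. L/L_sun = 1.997717473e+31 / 3.828e26 = 52186.9768

52186.9768 L_sun


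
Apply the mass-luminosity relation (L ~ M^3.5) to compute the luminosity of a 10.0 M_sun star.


L/L_sun = (M/M_sun)^3.5 = 10.0^3.5 = 3162.2777

3162.2777 L_sun


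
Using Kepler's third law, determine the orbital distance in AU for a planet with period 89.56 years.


a = P^(2/3) = 89.56^(2/3) = 20.0175

20.0175 AU


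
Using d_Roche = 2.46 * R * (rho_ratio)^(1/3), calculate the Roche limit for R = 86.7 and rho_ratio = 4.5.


d_Roche = 2.46 * 86.7 * 4.5^(1/3) = 352.1208

352.1208


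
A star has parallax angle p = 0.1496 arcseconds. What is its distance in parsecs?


d = 1/p = 1/0.1496 = 6.6845

6.6845 pc


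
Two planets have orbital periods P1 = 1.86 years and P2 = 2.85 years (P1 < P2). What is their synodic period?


1/P_syn = |1/P1 - 1/P2| = |1/1.86 - 1/2.85| => P_syn = 5.3545

5.3545 years


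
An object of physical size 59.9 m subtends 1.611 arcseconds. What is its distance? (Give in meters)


D = size / theta_rad, theta_rad = 1.611 * pi/(180*3600) = 7.810e-06, D = 7.669e+06

7.669e+06 m


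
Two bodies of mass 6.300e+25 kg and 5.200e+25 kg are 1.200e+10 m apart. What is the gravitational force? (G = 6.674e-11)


F = G*m1*m2/r^2 = 6.674e-11 * 6.300e+25 * 5.200e+25 / (1.200e+10)^2 = 6.674e-11 * 3.276e+51 / 1.440e+20 = 1.518e+21

1.518e+21 N


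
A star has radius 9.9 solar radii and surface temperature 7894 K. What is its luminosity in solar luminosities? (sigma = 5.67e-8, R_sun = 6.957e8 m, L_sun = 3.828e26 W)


R = 9.9 * 6.957e8 m = 6.88743e+09 m. L = 4*pi*R^2*sigma*T^4 = 4*pi*(6.88743e+09)^2 * 5.67e-8 * 7894^4 = 1.312489407e+29 W. L/L_sun = 1.312489407e+29 / 3.828e26 = 342.8656

342.8656 L_sun


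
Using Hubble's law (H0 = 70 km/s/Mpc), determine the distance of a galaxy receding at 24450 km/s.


d = v / H0 = 24450 / 70 = 349.2857

349.2857 Mpc


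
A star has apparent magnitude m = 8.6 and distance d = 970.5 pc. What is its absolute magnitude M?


M = m - 5*log10(d) + 5 = 8.6 - 5*log10(970.5) + 5 = -1.335

-1.335


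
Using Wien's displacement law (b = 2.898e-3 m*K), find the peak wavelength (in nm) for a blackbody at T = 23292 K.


lam_max = b / T = 2.898e-3 / 23292 = 1.244e-07 m = 124.4204 nm

124.4204 nm


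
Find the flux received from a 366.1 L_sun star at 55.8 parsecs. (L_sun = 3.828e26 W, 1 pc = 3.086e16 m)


F = L / (4*pi*d^2) = 1.401e+29 / (4*pi*(1.722e+18)^2) = 3.761e-09

3.761e-09 W/m^2


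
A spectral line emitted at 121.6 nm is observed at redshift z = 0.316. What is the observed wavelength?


lam_obs = lam_emit * (1 + z) = 121.6 * (1 + 0.316) = 160.0256

160.0256 nm


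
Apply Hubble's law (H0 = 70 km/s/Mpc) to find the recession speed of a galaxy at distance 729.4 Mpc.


v = H0 * d = 70 * 729.4 = 51058.0

51058.0 km/s


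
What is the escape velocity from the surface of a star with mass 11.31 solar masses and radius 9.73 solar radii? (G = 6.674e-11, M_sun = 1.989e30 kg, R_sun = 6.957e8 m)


M = 11.31 * 1.989e30 kg = 2.249559e+31 kg; R = 9.73 * 6.957e8 m = 6.769161e+09 m. v_esc = sqrt(2GM/R) = sqrt(2 * 6.674e-11 * 2.249559e+31 / 6.769161e+09) = 666023.221

666023.221 m/s


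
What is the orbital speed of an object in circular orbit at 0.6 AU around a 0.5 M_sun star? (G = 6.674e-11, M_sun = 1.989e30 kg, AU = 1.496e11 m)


v = sqrt(GM/r) = sqrt(6.674e-11 * 9.945e+29 / 8.976e+10) = 27192.809

27192.809 m/s


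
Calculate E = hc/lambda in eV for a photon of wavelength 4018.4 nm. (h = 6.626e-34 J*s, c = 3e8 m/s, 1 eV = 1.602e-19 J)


E = hc/lambda = 6.626e-34 * 3e8 / 4.018e-06 = 4.947e-20 J = 0.3088 eV

0.3088 eV


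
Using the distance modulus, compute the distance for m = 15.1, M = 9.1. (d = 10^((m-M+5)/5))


d = 10^((m - M + 5)/5) = 10^((15.1 - 9.1 + 5)/5) = 158.4893

158.4893 pc
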